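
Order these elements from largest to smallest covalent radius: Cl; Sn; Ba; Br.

Moving right in a period, electrons are added to the same shell under a stronger nuclear pull, so atoms get smaller; moving down, a new shell is opened and atoms get larger.
Here both period and group differ, so the two effects have to be weighed against each other.
Br > Cl: Br sits below Cl in group 17, so the down-group effect alone puts Br larger.
Sn > Br: relative to Br, both the across-period and down-group shifts push Sn's atomic radius up.
Ba > Sn: relative to Sn, both the across-period and down-group shifts push Ba's atomic radius up.
Tabulated atomic radius (pm): Cl 99, Br 114, Sn 140, Ba 196.
So from largest to smallest: Ba > Sn > Br > Cl.

Ba > Sn > Br > Cl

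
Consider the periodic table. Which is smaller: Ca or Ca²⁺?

Forming Ca²⁺ removes 2 electrons from Ca. Fewer electrons for the same nuclear charge means less shielding and a higher Z_eff on the remaining electrons, and for main-group metals the entire outer shell is lost.
A cation is smaller than its parent atom: Ca²⁺ < Ca.

Ca²⁺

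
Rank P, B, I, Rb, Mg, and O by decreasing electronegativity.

Electronegativity increases across a period and decreases down a group, tracking effective nuclear charge and atomic size.
These span different periods and groups, so the two trends combine.
Mg > Rb: relative to Rb, both the across-period and down-group shifts push Mg's electronegativity up.
B > Mg: relative to Mg, both the across-period and down-group shifts push B's electronegativity up.
P > B: the two effects oppose for this pair; the across-period effect wins (2.19 vs 2.04).
I > P: the two effects oppose for this pair; the across-period effect wins (2.66 vs 2.19).
O > I: period and group pull opposite ways; the down-group shift dominates (3.44 vs 2.66).
Tabulated electronegativity (Pauling): B 2.04, O 3.44, Mg 1.31, P 2.19, Rb 0.82, I 2.66.
So from highest to lowest: O > I > P > B > Mg > Rb.

O > I > P > B > Mg > Rb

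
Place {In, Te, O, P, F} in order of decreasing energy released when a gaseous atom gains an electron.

Electron affinity generally becomes more exothermic across a period toward the halogens and less exothermic down a group.
These span different periods and groups, so the two trends combine.
P > In: both effects reinforce here, so P is clearly the higher of the two.
O > P: both effects reinforce here, so O is clearly the higher of the two.
Te > O: this pair runs against the simple trend — see the exception note.
F > Te: relative to Te, both the across-period and down-group shifts push F's electron affinity up.
Note the exception: Te has a higher electron affinity than O, contrary to the simple trend — O's compact 2p subshell gives strong electron–electron repulsion on the added electron.
Approximate values (kJ/mol): O 141, F 328, P 72, In 29, Te 190.
So from highest to lowest: F > Te > O > P > In.

F, Te, O, P, In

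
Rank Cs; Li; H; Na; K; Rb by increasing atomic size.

H < Li < Na < K < Rb < Cs

Moving right in a period, electrons are added to the same shell under a stronger nuclear pull, so atoms get smaller; moving down, a new shell is opened and atoms get larger.
All are in group 1, so atomic radius increases down the group.
So from smallest to largest: H < Li < Na < K < Rb < Cs.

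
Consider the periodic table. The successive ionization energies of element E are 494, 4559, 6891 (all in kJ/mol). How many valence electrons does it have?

Look for the largest jump between consecutive ionization energies: IE2/IE1 ≈ 9.2, far larger than any earlier ratio.
That jump marks the point where a core electron is being removed. So the atom has 1 valence electron.

1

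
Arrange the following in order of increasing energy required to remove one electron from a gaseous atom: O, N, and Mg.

Mg < O < N

First ionization energy rises across a period (greater Z_eff holds electrons more tightly) and falls down a group (valence electrons are farther from the nucleus).
Neither a single period nor a single group — weigh both effects.
O > Mg: relative to Mg, both the across-period and down-group shifts push O's first ionization energy up.
N > O: this pair runs against the simple trend — see the exception note.
Note the exception: N has a higher first ionization energy than O, contrary to the simple trend — pairing an electron in O's 2p⁴ costs repulsion energy, so O ionizes more easily than half-filled N (2p³).
For reference (kJ/mol): N 1402, O 1314, Mg 738.
So from lowest to highest: Mg < O < N.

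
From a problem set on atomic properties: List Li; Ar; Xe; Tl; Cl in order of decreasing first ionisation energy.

Li is in period 2, group 1; Cl is in period 3, group 17; Ar is in period 3, group 18; Xe is in period 5, group 18; Tl is in period 6, group 13.
Removing the outermost electron gets harder across a period and easier down a group.
Neither a single period nor a single group — weigh both effects.
Tl > Li: the two effects oppose for this pair; the across-period effect wins (589 vs 520 kJ/mol).
Xe > Tl: both effects reinforce here, so Xe is clearly the higher of the two.
Cl > Xe: the two effects oppose for this pair; the down-group effect wins (1251 vs 1170 kJ/mol).
Ar > Cl: both are in period 3; the period trend gives Ar the larger value.
Approximate values (kJ/mol): Li 520, Cl 1251, Ar 1521, Xe 1170, Tl 589.
So from highest to lowest: Ar > Cl > Xe > Tl > Li.

Ar > Cl > Xe > Tl > Li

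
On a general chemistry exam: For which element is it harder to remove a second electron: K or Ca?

K

IE_2 is the cost of taking one more electron from the +1 cation: K⁺ is the bare [Ar] core; Ca⁺ still has 1 valence electron.
Pulling an electron out of a noble-gas core costs far more than removing a remaining valence electron, so K sits at the high end of IE_2.
The numbers (kJ/mol): K 3052, Ca 1145.
So the second ionization energies run Ca < K.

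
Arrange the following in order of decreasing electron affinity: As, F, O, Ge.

O is in period 2, group 16; F is in period 2, group 17; Ge is in period 4, group 14; As is in period 4, group 15.
Adding an electron releases more energy for atoms nearer the top right (short of the noble gases).
Here both period and group differ, so the two effects have to be weighed against each other.
Ge > As: this pair runs against the simple trend — see the exception note.
O > Ge: relative to Ge, both the across-period and down-group shifts push O's electron affinity up.
F > O: F lies to the right of O in period 2, so the across-period effect alone puts F higher.
Note the exception: Ge has a higher electron affinity than As, contrary to the simple trend — adding an electron to As's half-filled 4p³ is unfavourable, so Ge (4p²) has the more exothermic EA.
Approximate values (kJ/mol): O 141, F 328, Ge 119, As 78.
So from highest to lowest: F > O > Ge > As.

F > O > Ge > As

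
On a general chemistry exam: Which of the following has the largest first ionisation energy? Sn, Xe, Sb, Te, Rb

Rb is in period 5, group 1; Sn is in period 5, group 14; Sb is in period 5, group 15; Te is in period 5, group 16; Xe is in period 5, group 18.
Removing the outermost electron gets harder across a period and easier down a group.
All lie in period 5, so first ionization energy increases left to right.
The largest first ionisation energy among these belongs to Xe.

Xe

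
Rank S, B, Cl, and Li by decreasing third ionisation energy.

Li, Cl, B, S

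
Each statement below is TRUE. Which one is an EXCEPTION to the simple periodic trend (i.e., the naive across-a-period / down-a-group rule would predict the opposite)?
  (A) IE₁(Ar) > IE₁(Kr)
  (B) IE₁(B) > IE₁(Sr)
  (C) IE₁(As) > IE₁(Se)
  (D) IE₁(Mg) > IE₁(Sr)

(C)

The general trend: IE₁ increases across a period and decreases down a group.
(A) Ar (period 3, group 18) vs Kr (period 4, group 18): the stated order agrees with the simple trend.
(B) B (period 2, group 13) vs Sr (period 5, group 2): the stated order agrees with the simple trend.
(C) As (period 4, group 15) vs Se (period 4, group 16): the stated order contradicts the simple trend.
(D) Mg (period 3, group 2) vs Sr (period 5, group 2): the stated order agrees with the simple trend.
The exception is (C): Se (4p⁴) ionizes more easily than half-filled As (4p³).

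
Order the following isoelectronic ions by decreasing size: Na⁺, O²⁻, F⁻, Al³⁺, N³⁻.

N³⁻ > O²⁻ > F⁻ > Na⁺ > Al³⁺

All of these have 10 electrons, so size is governed by nuclear charge alone: the more protons, the stronger the pull on the same electron cloud, and the smaller the ion.
Nuclear charges: Al³⁺ (Z=13), Na⁺ (Z=11), F⁻ (Z=9), O²⁻ (Z=8), N³⁻ (Z=7).
Largest to smallest: N³⁻ > O²⁻ > F⁻ > Na⁺ > Al³⁺.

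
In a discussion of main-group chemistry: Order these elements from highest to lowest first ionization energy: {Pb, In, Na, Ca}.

Pb > Ca > In > Na

Na is in period 3, group 1; Ca is in period 4, group 2; In is in period 5, group 13; Pb is in period 6, group 14.
IE₁ increases left→right with effective nuclear charge and decreases top→bottom as the valence shell moves farther out.
These sit on a diagonal, where the across-period and down-group effects partly cancel.
In > Na: period and group pull opposite ways; the across-period shift dominates (558 vs 496 kJ/mol).
Ca > In: period and group pull opposite ways; the down-group shift dominates (590 vs 558 kJ/mol).
Pb > Ca: period and group pull opposite ways; the across-period shift dominates (716 vs 590 kJ/mol).
Tabulated first ionization energy (kJ/mol): Na 496, Ca 590, In 558, Pb 716.
So from highest to lowest: Pb > Ca > In > Na.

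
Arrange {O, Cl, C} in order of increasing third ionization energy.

Cl < C < O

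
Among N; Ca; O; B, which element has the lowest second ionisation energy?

Ca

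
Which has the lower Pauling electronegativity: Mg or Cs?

Cs

Mg is in period 3, group 2; Cs is in period 6, group 1.
Smaller atoms with higher effective nuclear charge are more electronegative.
These span different periods and groups, so the two trends combine.
Mg > Cs: both effects reinforce here, so Mg is clearly the higher of the two.
Tabulated electronegativity (Pauling): Mg 1.31, Cs 0.79.
So Cs has the lower Pauling electronegativity (Cs < Mg).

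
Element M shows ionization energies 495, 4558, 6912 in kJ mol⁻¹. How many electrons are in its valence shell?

Look for the largest jump between consecutive ionization energies: IE2/IE1 ≈ 9.2, far larger than any earlier ratio.
That jump marks the point where a core electron is being removed. So the atom has 1 valence electron.

1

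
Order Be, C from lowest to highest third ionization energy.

IE_3 is the cost of taking one more electron from the +2 cation: Be²⁺ is the bare [He] core; C²⁺ still has 2 valence electrons.
Core electrons are held far more tightly than valence electrons, so Be tops the IE_3 order.
Tabulated IE_3 (kJ/mol): Be 14849, C 4620.
Putting it together, IE_3: C < Be.

C < Be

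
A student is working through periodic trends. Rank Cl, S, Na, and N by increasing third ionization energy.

S < Cl < N < Na

IE_3 is the cost of taking one more electron from the +2 cation: Cl²⁺ still has 5 valence electrons; S²⁺ still has 4 valence electrons; Na²⁺ is already 1 electron into the core; N²⁺ still has 3 valence electrons.
Core electrons are held far more tightly than valence electrons, so Na tops the IE_3 order.
Valence configurations: Cl²⁺ [Ne]3s²3p³, S²⁺ [Ne]3s²3p², N²⁺ [He]2s²2p¹.
Tabulated IE_3 (kJ/mol): Cl 3822, S 3357, Na 6910, N 4578.
Hence IE_3: S < Cl < N < Na.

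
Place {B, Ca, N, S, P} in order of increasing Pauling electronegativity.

Ca < B < P < S < N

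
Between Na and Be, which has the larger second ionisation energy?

Na

The second ionization energy removes an electron from the +1 ion. For each element: Na⁺ is the bare [Ne] core; Be⁺ still has 1 valence electron.
Breaking into a closed-shell core is much more expensive than removing a leftover valence electron — Na has the largest IE_2 here.
Tabulated IE_2 (kJ/mol): Na 4562, Be 1757.
Hence IE_2: Be < Na.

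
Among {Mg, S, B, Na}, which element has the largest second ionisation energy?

The second ionization energy removes an electron from the +1 ion. For each element: Mg⁺ still has 1 valence electron; S⁺ still has 5 valence electrons; B⁺ still has 2 valence electrons; Na⁺ is the bare [Ne] core.
Breaking into a closed-shell core is much more expensive than removing a leftover valence electron — Na has the largest IE_2 here.
Valence configurations: Mg⁺ [Ne]3s¹, S⁺ [Ne]3s²3p³, B⁺ [He]2s².
Tabulated IE_2 (kJ/mol): Mg 1451, S 2252, B 2427, Na 4562.
Overall IE_2 order: Mg < S < B < Na.

Na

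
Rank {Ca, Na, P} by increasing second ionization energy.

The second ionization energy removes an electron from the +1 ion. For each element: Ca⁺ still has 1 valence electron; Na⁺ is the bare [Ne] core; P⁺ still has 4 valence electrons.
Pulling an electron out of a noble-gas core costs far more than removing a remaining valence electron, so Na sits at the high end of IE_2.
Valence configurations: Ca⁺ [Ar]4s¹, P⁺ [Ne]3s²3p².
Approximate IE_2 values (kJ/mol): Ca 1145, Na 4562, P 1907.
So the second ionization energies run Ca < P < Na.

Ca < P < Na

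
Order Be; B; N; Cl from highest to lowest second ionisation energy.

N > B > Cl > Be

IE_2 is the cost of taking one more electron from the +1 cation: Be⁺ still has 1 valence electron; B⁺ still has 2 valence electrons; N⁺ still has 4 valence electrons; Cl⁺ still has 6 valence electrons.
All are still removing valence electrons, so compare the +1 ions as you would atoms: IE_2 generally rises across a period (higher Z_eff) and falls down a group (larger shell), subject to the usual subshell exceptions.
Valence configurations: Be⁺ [He]2s¹, B⁺ [He]2s², N⁺ [He]2s²2p², Cl⁺ [Ne]3s²3p⁴.
The numbers (kJ/mol): Be 1757, B 2427, N 2856, Cl 2298.
Hence IE_2: Be < Cl < B < N.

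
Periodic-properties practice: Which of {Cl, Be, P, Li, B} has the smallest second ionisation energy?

After 1 electron has been removed, what remains? Cl⁺ still has 6 valence electrons; Be⁺ still has 1 valence electron; P⁺ still has 4 valence electrons; Li⁺ is the bare [He] core; B⁺ still has 2 valence electrons.
Pulling an electron out of a noble-gas core costs far more than removing a remaining valence electron, so Li sits at the high end of IE_2.
Valence configurations: Cl⁺ [Ne]3s²3p⁴, Be⁺ [He]2s¹, P⁺ [Ne]3s²3p², B⁺ [He]2s².
Tabulated IE_2 (kJ/mol): Cl 2298, Be 1757, P 1907, Li 7298, B 2427.
Hence IE_2: Be < P < Cl < B < Li.

Be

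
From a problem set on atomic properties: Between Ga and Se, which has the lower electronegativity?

Ga is in period 4, group 13; Se is in period 4, group 16.
Electronegativity increases across a period and decreases down a group, tracking effective nuclear charge and atomic size.
All lie in period 4, so electronegativity increases left to right.
So Ga has the lower electronegativity (Ga < Se).

Ga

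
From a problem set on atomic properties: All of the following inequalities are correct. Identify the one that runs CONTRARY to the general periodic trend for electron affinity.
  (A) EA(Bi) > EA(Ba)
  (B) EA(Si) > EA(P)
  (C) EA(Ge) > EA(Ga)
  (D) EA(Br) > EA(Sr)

The general trend: electron affinity increases across a period and decreases down a group.
(A) Bi (period 6, group 15) vs Ba (period 6, group 2): the stated order agrees with the simple trend.
(B) Si (period 3, group 14) vs P (period 3, group 15): the stated order contradicts the simple trend.
(C) Ge (period 4, group 14) vs Ga (period 4, group 13): the stated order agrees with the simple trend.
(D) Br (period 4, group 17) vs Sr (period 5, group 2): the stated order agrees with the simple trend.
The exception is (B): adding an electron to P's half-filled 3p³ is unfavourable, so Si (3p²) has the more exothermic EA.

(B)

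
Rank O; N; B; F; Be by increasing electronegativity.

Atoms toward the upper right of the periodic table pull bonding electrons most strongly.
All lie in period 2, so electronegativity increases left to right.
So from lowest to highest: Be < B < N < O < F.

Be, B, N, O, F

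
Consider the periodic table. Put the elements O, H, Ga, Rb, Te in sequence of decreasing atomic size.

Moving right in a period, electrons are added to the same shell under a stronger nuclear pull, so atoms get smaller; moving down, a new shell is opened and atoms get larger.
These span different periods and groups, so the two trends combine.
O > H: the two effects oppose for this pair; the down-group effect wins (63 vs 32 pm).
Ga > O: both effects reinforce here, so Ga is clearly the larger of the two.
Te > Ga: period and group pull opposite ways; the down-group shift dominates (136 vs 124 pm).
Rb > Te: Rb lies to the left of Te in period 5, so the across-period effect alone puts Rb larger.
Approximate values (pm): H 32, O 63, Ga 124, Rb 210, Te 136.
So from largest to smallest: Rb > Te > Ga > O > H.

Rb > Te > Ga > O > H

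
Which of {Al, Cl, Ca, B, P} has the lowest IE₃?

Al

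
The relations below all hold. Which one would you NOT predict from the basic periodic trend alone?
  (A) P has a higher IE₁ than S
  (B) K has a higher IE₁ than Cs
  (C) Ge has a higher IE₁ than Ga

(A)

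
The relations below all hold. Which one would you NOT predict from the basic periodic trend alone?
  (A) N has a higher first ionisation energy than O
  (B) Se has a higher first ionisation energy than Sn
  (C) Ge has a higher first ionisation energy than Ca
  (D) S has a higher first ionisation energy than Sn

(A)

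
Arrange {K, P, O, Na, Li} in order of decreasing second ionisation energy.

Consider each +1 ion: K⁺ is the bare [Ar] core; P⁺ still has 4 valence electrons; O⁺ still has 5 valence electrons; Na⁺ is the bare [Ne] core; Li⁺ is the bare [He] core.
Usually core removal costs more than valence removal, but here the competition is close: a tightly held n=2 valence electron can cost more to remove than an n=3 core electron, so the actual values have to decide it.
Valence configurations: P⁺ [Ne]3s²3p², O⁺ [He]2s²2p³.
The numbers (kJ/mol): K 3052, P 1907, O 3388, Na 4562, Li 7298.
Putting it together, IE_2: P < K < O < Na < Li.

Li > Na > O > K > P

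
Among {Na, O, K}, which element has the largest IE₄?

Na

Consider each +3 ion: Na³⁺ is already 2 electrons into the core; O³⁺ still has 3 valence electrons; K³⁺ is already 2 electrons into the core.
Usually core removal costs more than valence removal, but here the competition is close: a tightly held n=2 valence electron can cost more to remove than an n=3 core electron, so the actual values have to decide it.
Tabulated IE_4 (kJ/mol): Na 9543, O 7469, K 5877.
Putting it together, IE_4: K < O < Na.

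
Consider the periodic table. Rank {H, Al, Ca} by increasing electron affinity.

H is in period 1, group 1; Al is in period 3, group 13; Ca is in period 4, group 2.
Atoms with high Z_eff and room in the valence shell (especially the halogens) have the most exothermic electron affinities.
These span different periods and groups, so the two trends combine.
Al > Ca: both effects reinforce here, so Al is clearly the higher of the two.
H > Al: period and group pull opposite ways; the down-group shift dominates (73 vs 42 kJ/mol).
Approximate values (kJ/mol): H 73, Al 42, Ca 2.
So from lowest to highest: Ca < Al < H.

Ca, Al, H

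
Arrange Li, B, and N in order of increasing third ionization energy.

B, N, Li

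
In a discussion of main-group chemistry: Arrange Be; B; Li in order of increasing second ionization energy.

Be < B < Li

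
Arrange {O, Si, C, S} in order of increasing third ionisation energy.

Si, S, C, O

The third ionization energy removes an electron from the +2 ion. For each element: O²⁺ still has 4 valence electrons; Si²⁺ still has 2 valence electrons; C²⁺ still has 2 valence electrons; S²⁺ still has 4 valence electrons.
All are still removing valence electrons, so compare the +2 ions as you would atoms: IE_3 generally rises across a period (higher Z_eff) and falls down a group (larger shell), subject to the usual subshell exceptions.
Valence configurations: O²⁺ [He]2s²2p², Si²⁺ [Ne]3s², C²⁺ [He]2s², S²⁺ [Ne]3s²3p².
The numbers (kJ/mol): O 5300, Si 3232, C 4620, S 3357.
Overall IE_3 order: Si < S < C < O.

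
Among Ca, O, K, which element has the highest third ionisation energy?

Consider each +2 ion: Ca²⁺ is the bare [Ar] core; O²⁺ still has 4 valence electrons; K²⁺ is already 1 electron into the core.
Usually core removal costs more than valence removal, but here the competition is close: a tightly held n=2 valence electron can cost more to remove than an n=3 core electron, so the actual values have to decide it.
Approximate IE_3 values (kJ/mol): Ca 4912, O 5300, K 4420.
Overall IE_3 order: K < Ca < O.

O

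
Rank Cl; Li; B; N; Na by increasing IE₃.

After 2 electrons have been removed, what remains? Cl²⁺ still has 5 valence electrons; Li²⁺ is already 1 electron into the core; B²⁺ still has 1 valence electron; N²⁺ still has 3 valence electrons; Na²⁺ is already 1 electron into the core.
Pulling an electron out of a noble-gas core costs far more than removing a remaining valence electron, so Na and Li sit at the high end of IE_3.
Valence configurations: Cl²⁺ [Ne]3s²3p³, B²⁺ [He]2s¹, N²⁺ [He]2s²2p¹.
The numbers (kJ/mol): Cl 3822, Li 11815, B 3660, N 4578, Na 6910.
So the third ionization energies run B < Cl < N < Na < Li.

B < Cl < N < Na < Li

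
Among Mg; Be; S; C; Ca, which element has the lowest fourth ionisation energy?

After 3 electrons have been removed, what remains? Mg³⁺ is already 1 electron into the core; Be³⁺ is already 1 electron into the core; S³⁺ still has 3 valence electrons; C³⁺ still has 1 valence electron; Ca³⁺ is already 1 electron into the core.
Breaking into a closed-shell core is much more expensive than removing a leftover valence electron — Ca, Mg and Be have the largest IE_4 here.
Valence configurations: S³⁺ [Ne]3s²3p¹, C³⁺ [He]2s¹.
Tabulated IE_4 (kJ/mol): Mg 10543, Be 21007, S 4556, C 6223, Ca 6491.
Hence IE_4: S < C < Ca < Mg < Be.

S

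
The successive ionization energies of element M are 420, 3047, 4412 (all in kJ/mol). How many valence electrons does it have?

Look for the largest jump between consecutive ionization energies: IE2/IE1 ≈ 7.3, far larger than any earlier ratio.
That jump marks the point where a core electron is being removed. So the atom has 1 valence electron.

1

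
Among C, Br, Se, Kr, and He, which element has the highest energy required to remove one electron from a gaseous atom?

He is in period 1, group 18; C is in period 2, group 14; Se is in period 4, group 16; Br is in period 4, group 17; Kr is in period 4, group 18.
First ionization energy rises across a period (greater Z_eff holds electrons more tightly) and falls down a group (valence electrons are farther from the nucleus).
Here both period and group differ, so the two effects have to be weighed against each other.
C > Se: period and group pull opposite ways; the down-group shift dominates (1086 vs 941 kJ/mol).
Br > C: period and group pull opposite ways; the across-period shift dominates (1140 vs 1086 kJ/mol).
Kr > Br: Kr lies to the right of Br in period 4, so the across-period effect alone puts Kr higher.
He > Kr: they share group 18; the group trend gives He the larger value.
For reference (kJ/mol): He 2372, C 1086, Se 941, Br 1140, Kr 1351.
The highest energy required to remove one electron from a gaseous atom among these belongs to He.

He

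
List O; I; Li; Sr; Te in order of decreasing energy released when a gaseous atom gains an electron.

Li is in period 2, group 1; O is in period 2, group 16; Sr is in period 5, group 2; Te is in period 5, group 16; I is in period 5, group 17.
Electron affinity generally becomes more exothermic across a period toward the halogens and less exothermic down a group.
These span different periods and groups, so the two trends combine.
Li > Sr: the two effects oppose for this pair; the down-group effect wins (60 vs 5 kJ/mol).
O > Li: both are in period 2; the period trend gives O the larger value.
Te > O: this pair runs against the simple trend — see the exception note.
I > Te: both are in period 5; the period trend gives I the larger value.
Note the exception: Te has a higher electron affinity than O, contrary to the simple trend — O's compact 2p subshell gives strong electron–electron repulsion on the added electron.
For reference (kJ/mol): Li 60, O 141, Sr 5, Te 190, I 295.
So from highest to lowest: I > Te > O > Li > Sr.

I > Te > O > Li > Sr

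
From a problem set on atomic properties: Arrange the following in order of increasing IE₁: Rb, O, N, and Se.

First ionization energy rises across a period (greater Z_eff holds electrons more tightly) and falls down a group (valence electrons are farther from the nucleus).
Neither a single period nor a single group — weigh both effects.
Se > Rb: relative to Rb, both the across-period and down-group shifts push Se's first ionization energy up.
O > Se: they share group 16; the group trend gives O the larger value.
N > O: this pair runs against the simple trend — see the exception note.
Note the exception: N has a higher first ionization energy than O, contrary to the simple trend — pairing an electron in O's 2p⁴ costs repulsion energy, so O ionizes more easily than half-filled N (2p³).
Approximate values (kJ/mol): N 1402, O 1314, Se 941, Rb 403.
So from lowest to highest: Rb < Se < O < N.

Rb, Se, O, N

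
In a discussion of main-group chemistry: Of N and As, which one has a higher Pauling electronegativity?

Atoms toward the upper right of the periodic table pull bonding electrons most strongly.
All are in group 15, so electronegativity increases up the group.
So N has the higher Pauling electronegativity (N > As).

N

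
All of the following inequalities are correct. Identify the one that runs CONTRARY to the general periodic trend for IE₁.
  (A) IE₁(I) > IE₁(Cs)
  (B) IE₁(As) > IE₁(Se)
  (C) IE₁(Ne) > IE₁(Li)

(B)

The general trend: IE₁ increases across a period and decreases down a group.
(A) I (period 5, group 17) vs Cs (period 6, group 1): the stated order agrees with the simple trend.
(B) As (period 4, group 15) vs Se (period 4, group 16): the stated order contradicts the simple trend.
(C) Ne (period 2, group 18) vs Li (period 2, group 1): the stated order agrees with the simple trend.
The exception is (B): Se (4p⁴) ionizes more easily than half-filled As (4p³).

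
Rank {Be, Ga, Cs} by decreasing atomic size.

Cs > Ga > Be

Be is in period 2, group 2; Ga is in period 4, group 13; Cs is in period 6, group 1.
Across a period the added protons contract the valence shell; down a group each new principal shell makes the atom larger.
These span different periods and groups, so the two trends combine.
Ga > Be: period and group pull opposite ways; the down-group shift dominates (124 vs 102 pm).
Cs > Ga: both effects reinforce here, so Cs is clearly the larger of the two.
For reference (pm): Be 102, Ga 124, Cs 232.
So from largest to smallest: Cs > Ga > Be.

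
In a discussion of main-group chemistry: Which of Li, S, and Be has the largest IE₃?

Be

Consider each +2 ion: Li²⁺ is already 1 electron into the core; S²⁺ still has 4 valence electrons; Be²⁺ is the bare [He] core.
Breaking into a closed-shell core is much more expensive than removing a leftover valence electron — Li and Be have the largest IE_3 here.
Approximate IE_3 values (kJ/mol): Li 11815, S 3357, Be 14849.
Putting it together, IE_3: S < Li < Be.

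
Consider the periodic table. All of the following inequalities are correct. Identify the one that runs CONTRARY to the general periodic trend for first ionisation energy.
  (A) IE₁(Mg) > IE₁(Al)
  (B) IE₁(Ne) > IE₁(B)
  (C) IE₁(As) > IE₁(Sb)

(A)

The general trend: first ionisation energy increases across a period and decreases down a group.
(A) Mg (period 3, group 2) vs Al (period 3, group 13): the stated order contradicts the simple trend.
(B) Ne (period 2, group 18) vs B (period 2, group 13): the stated order agrees with the simple trend.
(C) As (period 4, group 15) vs Sb (period 5, group 15): the stated order agrees with the simple trend.
The exception is (A): Al's single 3p electron is easier to remove than one from Mg's filled 3s².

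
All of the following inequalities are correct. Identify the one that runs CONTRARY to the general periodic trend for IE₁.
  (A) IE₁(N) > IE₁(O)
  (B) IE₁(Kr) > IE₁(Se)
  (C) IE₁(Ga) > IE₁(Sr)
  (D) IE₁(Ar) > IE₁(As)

The general trend: IE₁ increases across a period and decreases down a group.
(A) N (period 2, group 15) vs O (period 2, group 16): the stated order contradicts the simple trend.
(B) Kr (period 4, group 18) vs Se (period 4, group 16): the stated order agrees with the simple trend.
(C) Ga (period 4, group 13) vs Sr (period 5, group 2): the stated order agrees with the simple trend.
(D) Ar (period 3, group 18) vs As (period 4, group 15): the stated order agrees with the simple trend.
The exception is (A): pairing an electron in O's 2p⁴ costs repulsion energy, so O ionizes more easily than half-filled N (2p³).

(A)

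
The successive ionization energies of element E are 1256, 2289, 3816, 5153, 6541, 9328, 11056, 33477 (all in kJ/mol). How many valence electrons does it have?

Look for the largest jump between consecutive ionization energies: IE8/IE7 ≈ 3.0, far larger than any earlier ratio.
That jump marks the point where a core electron is being removed. So the atom has 7 valence electrons.

7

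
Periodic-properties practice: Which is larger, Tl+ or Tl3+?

Tl+

Both ions have Z = 81 protons, but Tl3+ has lost more electrons, so its remaining electrons feel a larger effective nuclear charge per electron and are pulled in more tightly.
Higher positive charge → smaller ion, so Tl+ > Tl3+.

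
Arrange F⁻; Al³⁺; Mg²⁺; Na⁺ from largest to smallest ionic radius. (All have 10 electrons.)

F⁻ > Na⁺ > Mg²⁺ > Al³⁺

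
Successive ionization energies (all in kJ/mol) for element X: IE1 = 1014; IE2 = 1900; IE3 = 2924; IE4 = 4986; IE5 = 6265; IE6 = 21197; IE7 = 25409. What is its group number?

Group 15

Look for the largest jump between consecutive ionization energies: IE6/IE5 ≈ 3.4, far larger than any earlier ratio.
That jump marks the point where a core electron is being removed. So the atom has 5 valence electrons.
A main-group element with 5 valence electrons is in group 15.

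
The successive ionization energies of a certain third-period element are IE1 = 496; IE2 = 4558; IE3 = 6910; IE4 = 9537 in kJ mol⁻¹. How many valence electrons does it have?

1

Look for the largest jump between consecutive ionization energies: IE2/IE1 ≈ 9.2, far larger than any earlier ratio.
That jump marks the point where a core electron is being removed. So the atom has 1 valence electron.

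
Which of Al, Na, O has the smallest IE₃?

Al

Consider each +2 ion: Al²⁺ still has 1 valence electron; Na²⁺ is already 1 electron into the core; O²⁺ still has 4 valence electrons.
Pulling an electron out of a noble-gas core costs far more than removing a remaining valence electron, so Na sits at the high end of IE_3.
Valence configurations: Al²⁺ [Ne]3s¹, O²⁺ [He]2s²2p².
The numbers (kJ/mol): Al 2745, Na 6910, O 5300.
So the third ionization energies run Al < O < Na.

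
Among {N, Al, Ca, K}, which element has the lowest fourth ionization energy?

K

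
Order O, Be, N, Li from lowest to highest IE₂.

Be < N < O < Li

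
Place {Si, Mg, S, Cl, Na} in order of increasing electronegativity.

Na < Mg < Si < S < Cl

Na is in period 3, group 1; Mg is in period 3, group 2; Si is in period 3, group 14; S is in period 3, group 16; Cl is in period 3, group 17.
EN rises left→right (higher Z_eff, smaller atoms) and falls top→bottom (larger, more shielded atoms).
All lie in period 3, so electronegativity increases left to right.
So from lowest to highest: Na < Mg < Si < S < Cl.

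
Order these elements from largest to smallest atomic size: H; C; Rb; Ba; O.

H is in period 1, group 1; C is in period 2, group 14; O is in period 2, group 16; Rb is in period 5, group 1; Ba is in period 6, group 2.
Moving right in a period, electrons are added to the same shell under a stronger nuclear pull, so atoms get smaller; moving down, a new shell is opened and atoms get larger.
Neither a single period nor a single group — weigh both effects.
O > H: the two effects oppose for this pair; the down-group effect wins (63 vs 32 pm).
C > O: both are in period 2; the period trend gives C the larger value.
Ba > C: relative to C, both the across-period and down-group shifts push Ba's atomic radius up.
Rb > Ba: period and group pull opposite ways; the across-period shift dominates (210 vs 196 pm).
For reference (pm): H 32, C 75, O 63, Rb 210, Ba 196.
So from largest to smallest: Rb > Ba > C > O > H.

Rb > Ba > C > O > H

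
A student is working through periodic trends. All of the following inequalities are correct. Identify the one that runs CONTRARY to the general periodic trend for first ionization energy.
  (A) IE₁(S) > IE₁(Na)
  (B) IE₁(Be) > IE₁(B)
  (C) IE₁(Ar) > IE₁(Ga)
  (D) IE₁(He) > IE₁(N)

The general trend: first ionization energy increases across a period and decreases down a group.
(A) S (period 3, group 16) vs Na (period 3, group 1): the stated order agrees with the simple trend.
(B) Be (period 2, group 2) vs B (period 2, group 13): the stated order contradicts the simple trend.
(C) Ar (period 3, group 18) vs Ga (period 4, group 13): the stated order agrees with the simple trend.
(D) He (period 1, group 18) vs N (period 2, group 15): the stated order agrees with the simple trend.
The exception is (B): removing B's lone 2p electron is easier than breaking Be's filled 2s².

(B)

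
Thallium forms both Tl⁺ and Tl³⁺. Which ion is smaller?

Tl³⁺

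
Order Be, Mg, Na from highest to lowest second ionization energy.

Na, Be, Mg

After 1 electron has been removed, what remains? Be⁺ still has 1 valence electron; Mg⁺ still has 1 valence electron; Na⁺ is the bare [Ne] core.
Core electrons are held far more tightly than valence electrons, so Na tops the IE_2 order.
Valence configurations: Be⁺ [He]2s¹, Mg⁺ [Ne]3s¹.
Tabulated IE_2 (kJ/mol): Be 1757, Mg 1451, Na 4562.
Putting it together, IE_2: Mg < Be < Na.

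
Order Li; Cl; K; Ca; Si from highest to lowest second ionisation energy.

The second ionization energy removes an electron from the +1 ion. For each element: Li⁺ is the bare [He] core; Cl⁺ still has 6 valence electrons; K⁺ is the bare [Ar] core; Ca⁺ still has 1 valence electron; Si⁺ still has 3 valence electrons.
Pulling an electron out of a noble-gas core costs far more than removing a remaining valence electron, so K and Li sit at the high end of IE_2.
Valence configurations: Cl⁺ [Ne]3s²3p⁴, Ca⁺ [Ar]4s¹, Si⁺ [Ne]3s²3p¹.
The numbers (kJ/mol): Li 7298, Cl 2298, K 3052, Ca 1145, Si 1577.
So the second ionization energies run Ca < Si < Cl < K < Li.

Li > K > Cl > Si > Ca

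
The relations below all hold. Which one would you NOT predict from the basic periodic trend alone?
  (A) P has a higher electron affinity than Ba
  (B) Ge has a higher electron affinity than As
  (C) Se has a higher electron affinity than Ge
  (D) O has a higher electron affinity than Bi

(B)

The general trend: electron affinity increases across a period and decreases down a group.
(A) P (period 3, group 15) vs Ba (period 6, group 2): the stated order agrees with the simple trend.
(B) Ge (period 4, group 14) vs As (period 4, group 15): the stated order contradicts the simple trend.
(C) Se (period 4, group 16) vs Ge (period 4, group 14): the stated order agrees with the simple trend.
(D) O (period 2, group 16) vs Bi (period 6, group 15): the stated order agrees with the simple trend.
The exception is (B): adding an electron to As's half-filled 4p³ is unfavourable, so Ge (4p²) has the more exothermic EA.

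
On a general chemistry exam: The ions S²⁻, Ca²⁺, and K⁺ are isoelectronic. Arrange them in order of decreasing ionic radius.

S²⁻ > K⁺ > Ca²⁺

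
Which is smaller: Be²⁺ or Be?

Forming Be²⁺ removes 2 electrons from Be. Fewer electrons for the same nuclear charge means less shielding and a higher Z_eff on the remaining electrons, and for main-group metals the entire outer shell is lost.
A cation is smaller than its parent atom: Be²⁺ < Be.

Be²⁺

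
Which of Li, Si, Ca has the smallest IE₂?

Ca

After 1 electron has been removed, what remains? Li⁺ is the bare [He] core; Si⁺ still has 3 valence electrons; Ca⁺ still has 1 valence electron.
Core electrons are held far more tightly than valence electrons, so Li tops the IE_2 order.
Valence configurations: Si⁺ [Ne]3s²3p¹, Ca⁺ [Ar]4s¹.
The numbers (kJ/mol): Li 7298, Si 1577, Ca 1145.
Hence IE_2: Ca < Si < Li.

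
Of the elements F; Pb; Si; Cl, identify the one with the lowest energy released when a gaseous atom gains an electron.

Pb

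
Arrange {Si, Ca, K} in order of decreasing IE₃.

Consider each +2 ion: Si²⁺ still has 2 valence electrons; Ca²⁺ is the bare [Ar] core; K²⁺ is already 1 electron into the core.
Breaking into a closed-shell core is much more expensive than removing a leftover valence electron — K and Ca have the largest IE_3 here.
Tabulated IE_3 (kJ/mol): Si 3232, Ca 4912, K 4420.
Putting it together, IE_3: Si < K < Ca.

Ca > K > Si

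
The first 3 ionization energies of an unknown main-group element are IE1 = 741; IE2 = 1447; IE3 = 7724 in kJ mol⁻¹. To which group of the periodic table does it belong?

Look for the largest jump between consecutive ionization energies: IE3/IE2 ≈ 5.3, far larger than any earlier ratio.
That jump marks the point where a core electron is being removed. So the atom has 2 valence electrons.
A main-group element with 2 valence electrons is in group 2.

Group 2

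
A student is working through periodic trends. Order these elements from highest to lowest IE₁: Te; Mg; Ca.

Te > Mg > Ca

Mg is in period 3, group 2; Ca is in period 4, group 2; Te is in period 5, group 16.
IE₁ increases left→right with effective nuclear charge and decreases top→bottom as the valence shell moves farther out.
Here both period and group differ, so the two effects have to be weighed against each other.
Mg > Ca: they share group 2; the group trend gives Mg the larger value.
Te > Mg: the two effects oppose for this pair; the across-period effect wins (869 vs 738 kJ/mol).
For reference (kJ/mol): Mg 738, Ca 590, Te 869.
So from highest to lowest: Te > Mg > Ca.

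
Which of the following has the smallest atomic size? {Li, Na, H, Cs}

H is in period 1, group 1; Li is in period 2, group 1; Na is in period 3, group 1; Cs is in period 6, group 1.
Radius decreases left→right (rising Z_eff, same n) and increases top→bottom (higher n).
All are in group 1, so atomic radius increases down the group.
The smallest atomic size among these belongs to H.

H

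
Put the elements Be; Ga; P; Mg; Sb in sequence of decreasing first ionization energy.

P > Be > Sb > Mg > Ga

Be is in period 2, group 2; Mg is in period 3, group 2; P is in period 3, group 15; Ga is in period 4, group 13; Sb is in period 5, group 15.
Across a period the outer electron is held more tightly (higher IE₁); down a group it sits in a higher shell, more shielded, and comes off more easily.
These span different periods and groups, so the two trends combine.
Mg > Ga: the two effects oppose for this pair; the down-group effect wins (738 vs 579 kJ/mol).
Sb > Mg: period and group pull opposite ways; the across-period shift dominates (831 vs 738 kJ/mol).
Be > Sb: period and group pull opposite ways; the down-group shift dominates (900 vs 831 kJ/mol).
P > Be: period and group pull opposite ways; the across-period shift dominates (1012 vs 900 kJ/mol).
For reference (kJ/mol): Be 900, Mg 738, P 1012, Ga 579, Sb 831.
So from highest to lowest: P > Be > Sb > Mg > Ga.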